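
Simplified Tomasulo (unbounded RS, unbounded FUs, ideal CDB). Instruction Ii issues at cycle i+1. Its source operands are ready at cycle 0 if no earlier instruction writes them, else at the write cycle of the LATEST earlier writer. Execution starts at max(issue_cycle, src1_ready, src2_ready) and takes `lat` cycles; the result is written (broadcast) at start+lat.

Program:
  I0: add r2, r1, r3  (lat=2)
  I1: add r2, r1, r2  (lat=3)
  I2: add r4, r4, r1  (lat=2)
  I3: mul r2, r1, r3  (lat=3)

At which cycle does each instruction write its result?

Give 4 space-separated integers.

Answer: 3 6 5 7

Derivation:
I0 add r2: issue@1 deps=(None,None) exec_start@1 write@3
I1 add r2: issue@2 deps=(None,0) exec_start@3 write@6
I2 add r4: issue@3 deps=(None,None) exec_start@3 write@5
I3 mul r2: issue@4 deps=(None,None) exec_start@4 write@7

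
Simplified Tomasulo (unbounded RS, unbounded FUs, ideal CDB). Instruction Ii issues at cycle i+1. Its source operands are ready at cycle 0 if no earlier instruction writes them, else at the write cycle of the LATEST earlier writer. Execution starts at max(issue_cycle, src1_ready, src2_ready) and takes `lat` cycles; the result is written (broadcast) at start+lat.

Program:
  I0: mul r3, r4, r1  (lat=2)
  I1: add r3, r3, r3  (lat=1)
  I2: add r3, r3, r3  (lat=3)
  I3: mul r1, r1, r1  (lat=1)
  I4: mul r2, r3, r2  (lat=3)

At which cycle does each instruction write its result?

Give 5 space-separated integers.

Answer: 3 4 7 5 10

Derivation:
I0 mul r3: issue@1 deps=(None,None) exec_start@1 write@3
I1 add r3: issue@2 deps=(0,0) exec_start@3 write@4
I2 add r3: issue@3 deps=(1,1) exec_start@4 write@7
I3 mul r1: issue@4 deps=(None,None) exec_start@4 write@5
I4 mul r2: issue@5 deps=(2,None) exec_start@7 write@10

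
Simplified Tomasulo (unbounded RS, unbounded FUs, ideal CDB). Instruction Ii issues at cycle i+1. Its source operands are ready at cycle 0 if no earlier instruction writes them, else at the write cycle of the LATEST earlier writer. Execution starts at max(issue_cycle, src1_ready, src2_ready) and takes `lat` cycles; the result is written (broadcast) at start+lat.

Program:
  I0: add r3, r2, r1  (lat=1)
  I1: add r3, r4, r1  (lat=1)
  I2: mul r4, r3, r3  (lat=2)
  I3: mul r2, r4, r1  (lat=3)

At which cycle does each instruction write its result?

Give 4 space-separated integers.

Answer: 2 3 5 8

Derivation:
I0 add r3: issue@1 deps=(None,None) exec_start@1 write@2
I1 add r3: issue@2 deps=(None,None) exec_start@2 write@3
I2 mul r4: issue@3 deps=(1,1) exec_start@3 write@5
I3 mul r2: issue@4 deps=(2,None) exec_start@5 write@8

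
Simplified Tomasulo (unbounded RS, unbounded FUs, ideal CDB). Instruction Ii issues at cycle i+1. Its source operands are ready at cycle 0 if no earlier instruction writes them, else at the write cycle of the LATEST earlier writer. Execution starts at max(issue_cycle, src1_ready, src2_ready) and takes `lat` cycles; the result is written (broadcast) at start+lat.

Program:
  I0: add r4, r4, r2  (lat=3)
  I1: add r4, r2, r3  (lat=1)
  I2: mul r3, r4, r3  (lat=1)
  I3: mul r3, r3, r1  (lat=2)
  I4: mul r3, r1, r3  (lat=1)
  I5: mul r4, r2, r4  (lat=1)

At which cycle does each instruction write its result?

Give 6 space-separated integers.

Answer: 4 3 4 6 7 7

Derivation:
I0 add r4: issue@1 deps=(None,None) exec_start@1 write@4
I1 add r4: issue@2 deps=(None,None) exec_start@2 write@3
I2 mul r3: issue@3 deps=(1,None) exec_start@3 write@4
I3 mul r3: issue@4 deps=(2,None) exec_start@4 write@6
I4 mul r3: issue@5 deps=(None,3) exec_start@6 write@7
I5 mul r4: issue@6 deps=(None,1) exec_start@6 write@7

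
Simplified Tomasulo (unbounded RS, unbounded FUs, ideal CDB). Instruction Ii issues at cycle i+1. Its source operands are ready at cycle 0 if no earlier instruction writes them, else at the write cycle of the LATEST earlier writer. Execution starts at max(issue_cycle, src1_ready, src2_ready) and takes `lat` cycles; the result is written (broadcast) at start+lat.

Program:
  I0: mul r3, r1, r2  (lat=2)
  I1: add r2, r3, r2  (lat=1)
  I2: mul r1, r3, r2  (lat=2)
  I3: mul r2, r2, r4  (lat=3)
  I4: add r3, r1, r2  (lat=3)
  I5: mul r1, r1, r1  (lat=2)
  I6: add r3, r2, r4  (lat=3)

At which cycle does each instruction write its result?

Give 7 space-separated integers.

Answer: 3 4 6 7 10 8 10

Derivation:
I0 mul r3: issue@1 deps=(None,None) exec_start@1 write@3
I1 add r2: issue@2 deps=(0,None) exec_start@3 write@4
I2 mul r1: issue@3 deps=(0,1) exec_start@4 write@6
I3 mul r2: issue@4 deps=(1,None) exec_start@4 write@7
I4 add r3: issue@5 deps=(2,3) exec_start@7 write@10
I5 mul r1: issue@6 deps=(2,2) exec_start@6 write@8
I6 add r3: issue@7 deps=(3,None) exec_start@7 write@10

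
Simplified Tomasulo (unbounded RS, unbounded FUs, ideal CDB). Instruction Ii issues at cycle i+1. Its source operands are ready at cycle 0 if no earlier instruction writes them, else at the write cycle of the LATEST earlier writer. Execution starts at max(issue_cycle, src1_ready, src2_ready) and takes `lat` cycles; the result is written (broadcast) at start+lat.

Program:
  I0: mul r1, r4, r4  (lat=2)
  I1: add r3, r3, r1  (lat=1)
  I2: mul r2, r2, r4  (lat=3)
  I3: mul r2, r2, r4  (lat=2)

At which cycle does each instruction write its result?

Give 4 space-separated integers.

I0 mul r1: issue@1 deps=(None,None) exec_start@1 write@3
I1 add r3: issue@2 deps=(None,0) exec_start@3 write@4
I2 mul r2: issue@3 deps=(None,None) exec_start@3 write@6
I3 mul r2: issue@4 deps=(2,None) exec_start@6 write@8

Answer: 3 4 6 8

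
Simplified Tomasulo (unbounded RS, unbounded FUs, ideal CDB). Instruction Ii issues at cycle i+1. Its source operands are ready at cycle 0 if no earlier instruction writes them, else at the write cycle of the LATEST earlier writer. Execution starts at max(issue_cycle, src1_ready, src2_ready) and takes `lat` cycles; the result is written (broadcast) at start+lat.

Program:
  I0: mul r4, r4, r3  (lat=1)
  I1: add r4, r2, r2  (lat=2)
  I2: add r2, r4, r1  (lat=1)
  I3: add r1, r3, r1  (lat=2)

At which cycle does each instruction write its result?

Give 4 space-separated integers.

Answer: 2 4 5 6

Derivation:
I0 mul r4: issue@1 deps=(None,None) exec_start@1 write@2
I1 add r4: issue@2 deps=(None,None) exec_start@2 write@4
I2 add r2: issue@3 deps=(1,None) exec_start@4 write@5
I3 add r1: issue@4 deps=(None,None) exec_start@4 write@6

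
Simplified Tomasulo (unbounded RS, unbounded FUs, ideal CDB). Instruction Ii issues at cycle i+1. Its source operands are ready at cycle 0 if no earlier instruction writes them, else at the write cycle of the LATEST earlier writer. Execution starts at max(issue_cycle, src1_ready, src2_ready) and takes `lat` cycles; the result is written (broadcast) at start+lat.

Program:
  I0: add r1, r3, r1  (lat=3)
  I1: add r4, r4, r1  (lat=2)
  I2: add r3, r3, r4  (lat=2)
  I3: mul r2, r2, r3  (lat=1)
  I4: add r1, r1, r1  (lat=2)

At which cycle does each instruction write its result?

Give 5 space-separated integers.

Answer: 4 6 8 9 7

Derivation:
I0 add r1: issue@1 deps=(None,None) exec_start@1 write@4
I1 add r4: issue@2 deps=(None,0) exec_start@4 write@6
I2 add r3: issue@3 deps=(None,1) exec_start@6 write@8
I3 mul r2: issue@4 deps=(None,2) exec_start@8 write@9
I4 add r1: issue@5 deps=(0,0) exec_start@5 write@7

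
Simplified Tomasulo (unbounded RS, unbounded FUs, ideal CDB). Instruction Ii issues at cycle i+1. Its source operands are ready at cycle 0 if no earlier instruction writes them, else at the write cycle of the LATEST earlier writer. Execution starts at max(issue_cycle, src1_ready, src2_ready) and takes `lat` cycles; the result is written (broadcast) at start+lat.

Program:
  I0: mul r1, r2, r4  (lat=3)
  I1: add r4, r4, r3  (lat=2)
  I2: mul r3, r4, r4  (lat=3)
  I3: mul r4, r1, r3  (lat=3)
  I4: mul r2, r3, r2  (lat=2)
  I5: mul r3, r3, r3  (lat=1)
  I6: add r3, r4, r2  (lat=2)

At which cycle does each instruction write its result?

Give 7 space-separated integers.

I0 mul r1: issue@1 deps=(None,None) exec_start@1 write@4
I1 add r4: issue@2 deps=(None,None) exec_start@2 write@4
I2 mul r3: issue@3 deps=(1,1) exec_start@4 write@7
I3 mul r4: issue@4 deps=(0,2) exec_start@7 write@10
I4 mul r2: issue@5 deps=(2,None) exec_start@7 write@9
I5 mul r3: issue@6 deps=(2,2) exec_start@7 write@8
I6 add r3: issue@7 deps=(3,4) exec_start@10 write@12

Answer: 4 4 7 10 9 8 12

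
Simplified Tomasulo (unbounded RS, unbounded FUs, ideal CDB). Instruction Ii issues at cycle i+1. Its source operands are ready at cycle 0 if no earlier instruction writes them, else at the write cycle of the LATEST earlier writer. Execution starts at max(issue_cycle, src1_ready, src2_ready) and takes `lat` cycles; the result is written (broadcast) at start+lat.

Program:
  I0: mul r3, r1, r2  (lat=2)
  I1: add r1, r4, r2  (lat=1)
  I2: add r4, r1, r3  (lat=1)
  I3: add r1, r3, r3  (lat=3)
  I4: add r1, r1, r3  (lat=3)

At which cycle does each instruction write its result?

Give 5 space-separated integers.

I0 mul r3: issue@1 deps=(None,None) exec_start@1 write@3
I1 add r1: issue@2 deps=(None,None) exec_start@2 write@3
I2 add r4: issue@3 deps=(1,0) exec_start@3 write@4
I3 add r1: issue@4 deps=(0,0) exec_start@4 write@7
I4 add r1: issue@5 deps=(3,0) exec_start@7 write@10

Answer: 3 3 4 7 10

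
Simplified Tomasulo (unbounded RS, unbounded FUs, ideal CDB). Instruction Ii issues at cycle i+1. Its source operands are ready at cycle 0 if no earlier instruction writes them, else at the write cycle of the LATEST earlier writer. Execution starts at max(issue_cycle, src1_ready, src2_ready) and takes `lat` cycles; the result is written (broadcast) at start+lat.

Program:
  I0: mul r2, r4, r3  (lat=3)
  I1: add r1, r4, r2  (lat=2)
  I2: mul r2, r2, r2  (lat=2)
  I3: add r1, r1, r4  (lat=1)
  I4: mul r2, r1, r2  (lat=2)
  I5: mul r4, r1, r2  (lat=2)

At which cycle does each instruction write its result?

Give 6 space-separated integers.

Answer: 4 6 6 7 9 11

Derivation:
I0 mul r2: issue@1 deps=(None,None) exec_start@1 write@4
I1 add r1: issue@2 deps=(None,0) exec_start@4 write@6
I2 mul r2: issue@3 deps=(0,0) exec_start@4 write@6
I3 add r1: issue@4 deps=(1,None) exec_start@6 write@7
I4 mul r2: issue@5 deps=(3,2) exec_start@7 write@9
I5 mul r4: issue@6 deps=(3,4) exec_start@9 write@11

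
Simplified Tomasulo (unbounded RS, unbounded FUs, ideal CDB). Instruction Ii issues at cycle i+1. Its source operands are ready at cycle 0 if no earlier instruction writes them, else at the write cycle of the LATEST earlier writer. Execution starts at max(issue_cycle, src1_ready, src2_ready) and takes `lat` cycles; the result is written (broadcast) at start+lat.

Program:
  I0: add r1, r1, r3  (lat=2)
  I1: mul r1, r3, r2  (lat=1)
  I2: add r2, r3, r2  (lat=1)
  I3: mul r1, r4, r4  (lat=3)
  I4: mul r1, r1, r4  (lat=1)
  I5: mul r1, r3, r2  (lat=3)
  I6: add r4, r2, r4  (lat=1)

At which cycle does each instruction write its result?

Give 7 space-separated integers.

Answer: 3 3 4 7 8 9 8

Derivation:
I0 add r1: issue@1 deps=(None,None) exec_start@1 write@3
I1 mul r1: issue@2 deps=(None,None) exec_start@2 write@3
I2 add r2: issue@3 deps=(None,None) exec_start@3 write@4
I3 mul r1: issue@4 deps=(None,None) exec_start@4 write@7
I4 mul r1: issue@5 deps=(3,None) exec_start@7 write@8
I5 mul r1: issue@6 deps=(None,2) exec_start@6 write@9
I6 add r4: issue@7 deps=(2,None) exec_start@7 write@8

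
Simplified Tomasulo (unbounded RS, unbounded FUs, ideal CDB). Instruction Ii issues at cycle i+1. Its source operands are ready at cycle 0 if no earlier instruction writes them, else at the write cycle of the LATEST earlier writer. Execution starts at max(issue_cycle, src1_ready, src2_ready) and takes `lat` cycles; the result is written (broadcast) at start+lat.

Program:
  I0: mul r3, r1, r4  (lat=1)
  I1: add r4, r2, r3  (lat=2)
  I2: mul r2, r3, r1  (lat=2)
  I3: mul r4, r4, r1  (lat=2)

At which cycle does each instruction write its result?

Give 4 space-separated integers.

I0 mul r3: issue@1 deps=(None,None) exec_start@1 write@2
I1 add r4: issue@2 deps=(None,0) exec_start@2 write@4
I2 mul r2: issue@3 deps=(0,None) exec_start@3 write@5
I3 mul r4: issue@4 deps=(1,None) exec_start@4 write@6

Answer: 2 4 5 6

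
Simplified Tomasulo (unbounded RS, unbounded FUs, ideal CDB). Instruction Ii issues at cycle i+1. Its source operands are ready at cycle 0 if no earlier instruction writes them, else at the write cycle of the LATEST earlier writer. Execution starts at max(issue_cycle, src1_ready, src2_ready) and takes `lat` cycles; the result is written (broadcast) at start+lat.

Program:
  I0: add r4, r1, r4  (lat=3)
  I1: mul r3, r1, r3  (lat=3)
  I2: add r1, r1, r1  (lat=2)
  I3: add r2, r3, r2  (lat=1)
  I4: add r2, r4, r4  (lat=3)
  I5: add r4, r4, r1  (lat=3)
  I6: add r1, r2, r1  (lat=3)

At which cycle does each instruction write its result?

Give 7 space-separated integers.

I0 add r4: issue@1 deps=(None,None) exec_start@1 write@4
I1 mul r3: issue@2 deps=(None,None) exec_start@2 write@5
I2 add r1: issue@3 deps=(None,None) exec_start@3 write@5
I3 add r2: issue@4 deps=(1,None) exec_start@5 write@6
I4 add r2: issue@5 deps=(0,0) exec_start@5 write@8
I5 add r4: issue@6 deps=(0,2) exec_start@6 write@9
I6 add r1: issue@7 deps=(4,2) exec_start@8 write@11

Answer: 4 5 5 6 8 9 11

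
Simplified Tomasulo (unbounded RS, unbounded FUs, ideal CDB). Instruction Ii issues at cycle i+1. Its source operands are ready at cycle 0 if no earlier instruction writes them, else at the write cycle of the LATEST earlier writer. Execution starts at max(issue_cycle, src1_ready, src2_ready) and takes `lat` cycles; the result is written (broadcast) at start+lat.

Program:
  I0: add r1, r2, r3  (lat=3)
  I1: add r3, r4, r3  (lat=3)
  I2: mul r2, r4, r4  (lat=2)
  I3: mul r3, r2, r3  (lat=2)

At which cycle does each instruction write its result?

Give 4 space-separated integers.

Answer: 4 5 5 7

Derivation:
I0 add r1: issue@1 deps=(None,None) exec_start@1 write@4
I1 add r3: issue@2 deps=(None,None) exec_start@2 write@5
I2 mul r2: issue@3 deps=(None,None) exec_start@3 write@5
I3 mul r3: issue@4 deps=(2,1) exec_start@5 write@7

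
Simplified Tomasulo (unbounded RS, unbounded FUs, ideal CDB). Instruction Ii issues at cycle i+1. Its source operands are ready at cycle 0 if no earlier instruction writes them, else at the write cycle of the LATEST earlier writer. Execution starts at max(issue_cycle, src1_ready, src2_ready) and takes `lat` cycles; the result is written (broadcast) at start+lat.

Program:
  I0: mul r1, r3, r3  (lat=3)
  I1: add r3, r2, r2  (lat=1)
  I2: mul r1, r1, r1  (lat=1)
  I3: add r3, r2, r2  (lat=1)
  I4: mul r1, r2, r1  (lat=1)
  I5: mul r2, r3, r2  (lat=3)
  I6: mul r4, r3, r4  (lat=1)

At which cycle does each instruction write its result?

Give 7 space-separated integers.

Answer: 4 3 5 5 6 9 8

Derivation:
I0 mul r1: issue@1 deps=(None,None) exec_start@1 write@4
I1 add r3: issue@2 deps=(None,None) exec_start@2 write@3
I2 mul r1: issue@3 deps=(0,0) exec_start@4 write@5
I3 add r3: issue@4 deps=(None,None) exec_start@4 write@5
I4 mul r1: issue@5 deps=(None,2) exec_start@5 write@6
I5 mul r2: issue@6 deps=(3,None) exec_start@6 write@9
I6 mul r4: issue@7 deps=(3,None) exec_start@7 write@8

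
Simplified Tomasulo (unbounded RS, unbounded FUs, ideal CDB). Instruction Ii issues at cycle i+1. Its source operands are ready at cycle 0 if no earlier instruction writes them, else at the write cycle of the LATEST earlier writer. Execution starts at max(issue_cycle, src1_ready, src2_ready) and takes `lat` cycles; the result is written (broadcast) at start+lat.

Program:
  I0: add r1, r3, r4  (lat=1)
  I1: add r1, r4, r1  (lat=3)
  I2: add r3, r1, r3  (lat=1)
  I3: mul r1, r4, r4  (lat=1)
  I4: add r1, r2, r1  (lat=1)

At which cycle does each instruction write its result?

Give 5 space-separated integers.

I0 add r1: issue@1 deps=(None,None) exec_start@1 write@2
I1 add r1: issue@2 deps=(None,0) exec_start@2 write@5
I2 add r3: issue@3 deps=(1,None) exec_start@5 write@6
I3 mul r1: issue@4 deps=(None,None) exec_start@4 write@5
I4 add r1: issue@5 deps=(None,3) exec_start@5 write@6

Answer: 2 5 6 5 6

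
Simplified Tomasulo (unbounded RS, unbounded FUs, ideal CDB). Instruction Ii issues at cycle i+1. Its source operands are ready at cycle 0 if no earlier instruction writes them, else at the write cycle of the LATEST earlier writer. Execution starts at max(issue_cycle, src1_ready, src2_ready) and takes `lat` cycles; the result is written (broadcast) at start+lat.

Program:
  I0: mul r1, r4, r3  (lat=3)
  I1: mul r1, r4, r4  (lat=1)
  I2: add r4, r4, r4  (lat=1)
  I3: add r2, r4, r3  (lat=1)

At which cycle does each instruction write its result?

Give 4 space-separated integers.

I0 mul r1: issue@1 deps=(None,None) exec_start@1 write@4
I1 mul r1: issue@2 deps=(None,None) exec_start@2 write@3
I2 add r4: issue@3 deps=(None,None) exec_start@3 write@4
I3 add r2: issue@4 deps=(2,None) exec_start@4 write@5

Answer: 4 3 4 5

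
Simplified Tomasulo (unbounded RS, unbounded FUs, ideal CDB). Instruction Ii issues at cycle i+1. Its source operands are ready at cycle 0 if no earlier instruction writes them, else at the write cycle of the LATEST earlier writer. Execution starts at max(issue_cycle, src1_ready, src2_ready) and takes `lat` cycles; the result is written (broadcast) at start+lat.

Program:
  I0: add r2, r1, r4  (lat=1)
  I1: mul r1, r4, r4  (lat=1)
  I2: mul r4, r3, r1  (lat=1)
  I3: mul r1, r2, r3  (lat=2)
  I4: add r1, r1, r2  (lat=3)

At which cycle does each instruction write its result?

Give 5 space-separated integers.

Answer: 2 3 4 6 9

Derivation:
I0 add r2: issue@1 deps=(None,None) exec_start@1 write@2
I1 mul r1: issue@2 deps=(None,None) exec_start@2 write@3
I2 mul r4: issue@3 deps=(None,1) exec_start@3 write@4
I3 mul r1: issue@4 deps=(0,None) exec_start@4 write@6
I4 add r1: issue@5 deps=(3,0) exec_start@6 write@9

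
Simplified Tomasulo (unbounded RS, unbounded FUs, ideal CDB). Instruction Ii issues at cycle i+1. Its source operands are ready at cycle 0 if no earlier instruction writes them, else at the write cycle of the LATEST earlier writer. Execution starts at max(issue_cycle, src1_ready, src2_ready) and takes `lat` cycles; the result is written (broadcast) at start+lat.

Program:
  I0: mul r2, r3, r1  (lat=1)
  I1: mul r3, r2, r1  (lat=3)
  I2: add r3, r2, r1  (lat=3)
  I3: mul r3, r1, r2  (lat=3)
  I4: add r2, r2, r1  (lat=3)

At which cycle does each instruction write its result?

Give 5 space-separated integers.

Answer: 2 5 6 7 8

Derivation:
I0 mul r2: issue@1 deps=(None,None) exec_start@1 write@2
I1 mul r3: issue@2 deps=(0,None) exec_start@2 write@5
I2 add r3: issue@3 deps=(0,None) exec_start@3 write@6
I3 mul r3: issue@4 deps=(None,0) exec_start@4 write@7
I4 add r2: issue@5 deps=(0,None) exec_start@5 write@8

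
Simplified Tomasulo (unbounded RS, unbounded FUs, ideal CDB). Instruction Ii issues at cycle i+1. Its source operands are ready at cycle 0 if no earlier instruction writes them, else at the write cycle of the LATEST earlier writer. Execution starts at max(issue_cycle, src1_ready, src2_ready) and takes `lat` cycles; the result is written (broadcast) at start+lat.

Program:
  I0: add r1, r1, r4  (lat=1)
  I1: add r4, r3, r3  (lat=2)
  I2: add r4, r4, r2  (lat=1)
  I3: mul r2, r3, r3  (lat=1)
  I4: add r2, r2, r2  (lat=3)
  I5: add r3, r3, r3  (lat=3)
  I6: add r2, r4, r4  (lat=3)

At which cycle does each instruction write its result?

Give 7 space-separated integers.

Answer: 2 4 5 5 8 9 10

Derivation:
I0 add r1: issue@1 deps=(None,None) exec_start@1 write@2
I1 add r4: issue@2 deps=(None,None) exec_start@2 write@4
I2 add r4: issue@3 deps=(1,None) exec_start@4 write@5
I3 mul r2: issue@4 deps=(None,None) exec_start@4 write@5
I4 add r2: issue@5 deps=(3,3) exec_start@5 write@8
I5 add r3: issue@6 deps=(None,None) exec_start@6 write@9
I6 add r2: issue@7 deps=(2,2) exec_start@7 write@10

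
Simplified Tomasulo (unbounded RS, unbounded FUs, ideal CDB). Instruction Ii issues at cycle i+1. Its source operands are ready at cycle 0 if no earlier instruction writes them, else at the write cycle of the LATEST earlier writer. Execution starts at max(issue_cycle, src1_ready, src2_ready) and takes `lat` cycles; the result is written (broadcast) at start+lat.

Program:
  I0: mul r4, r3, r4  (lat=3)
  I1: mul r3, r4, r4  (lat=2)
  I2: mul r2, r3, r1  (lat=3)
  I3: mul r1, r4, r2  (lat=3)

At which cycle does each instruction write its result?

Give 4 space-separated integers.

I0 mul r4: issue@1 deps=(None,None) exec_start@1 write@4
I1 mul r3: issue@2 deps=(0,0) exec_start@4 write@6
I2 mul r2: issue@3 deps=(1,None) exec_start@6 write@9
I3 mul r1: issue@4 deps=(0,2) exec_start@9 write@12

Answer: 4 6 9 12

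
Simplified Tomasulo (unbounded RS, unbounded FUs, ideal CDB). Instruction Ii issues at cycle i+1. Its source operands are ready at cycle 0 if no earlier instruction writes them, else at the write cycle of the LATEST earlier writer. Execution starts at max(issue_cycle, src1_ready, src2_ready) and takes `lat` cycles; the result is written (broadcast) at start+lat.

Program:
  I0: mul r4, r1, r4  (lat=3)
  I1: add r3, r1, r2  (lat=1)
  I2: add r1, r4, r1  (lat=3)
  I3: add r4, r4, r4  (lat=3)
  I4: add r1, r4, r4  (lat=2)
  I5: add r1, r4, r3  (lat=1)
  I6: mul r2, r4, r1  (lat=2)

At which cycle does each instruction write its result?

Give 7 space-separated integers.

I0 mul r4: issue@1 deps=(None,None) exec_start@1 write@4
I1 add r3: issue@2 deps=(None,None) exec_start@2 write@3
I2 add r1: issue@3 deps=(0,None) exec_start@4 write@7
I3 add r4: issue@4 deps=(0,0) exec_start@4 write@7
I4 add r1: issue@5 deps=(3,3) exec_start@7 write@9
I5 add r1: issue@6 deps=(3,1) exec_start@7 write@8
I6 mul r2: issue@7 deps=(3,5) exec_start@8 write@10

Answer: 4 3 7 7 9 8 10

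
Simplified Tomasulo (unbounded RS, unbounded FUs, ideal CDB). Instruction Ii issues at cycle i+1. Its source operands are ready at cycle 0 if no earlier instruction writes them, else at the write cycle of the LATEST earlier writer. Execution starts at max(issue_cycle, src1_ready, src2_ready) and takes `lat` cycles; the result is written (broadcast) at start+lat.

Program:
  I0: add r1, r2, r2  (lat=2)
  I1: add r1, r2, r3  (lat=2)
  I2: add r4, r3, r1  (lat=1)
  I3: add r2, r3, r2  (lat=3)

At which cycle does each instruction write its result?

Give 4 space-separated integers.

Answer: 3 4 5 7

Derivation:
I0 add r1: issue@1 deps=(None,None) exec_start@1 write@3
I1 add r1: issue@2 deps=(None,None) exec_start@2 write@4
I2 add r4: issue@3 deps=(None,1) exec_start@4 write@5
I3 add r2: issue@4 deps=(None,None) exec_start@4 write@7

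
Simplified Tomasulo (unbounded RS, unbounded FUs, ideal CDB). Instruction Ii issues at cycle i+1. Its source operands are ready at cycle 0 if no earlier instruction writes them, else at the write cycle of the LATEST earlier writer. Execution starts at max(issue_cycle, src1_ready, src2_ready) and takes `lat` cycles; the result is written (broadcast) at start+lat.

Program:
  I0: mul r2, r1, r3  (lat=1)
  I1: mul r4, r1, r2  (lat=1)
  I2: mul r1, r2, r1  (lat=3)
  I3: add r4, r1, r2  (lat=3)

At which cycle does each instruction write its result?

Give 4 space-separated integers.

I0 mul r2: issue@1 deps=(None,None) exec_start@1 write@2
I1 mul r4: issue@2 deps=(None,0) exec_start@2 write@3
I2 mul r1: issue@3 deps=(0,None) exec_start@3 write@6
I3 add r4: issue@4 deps=(2,0) exec_start@6 write@9

Answer: 2 3 6 9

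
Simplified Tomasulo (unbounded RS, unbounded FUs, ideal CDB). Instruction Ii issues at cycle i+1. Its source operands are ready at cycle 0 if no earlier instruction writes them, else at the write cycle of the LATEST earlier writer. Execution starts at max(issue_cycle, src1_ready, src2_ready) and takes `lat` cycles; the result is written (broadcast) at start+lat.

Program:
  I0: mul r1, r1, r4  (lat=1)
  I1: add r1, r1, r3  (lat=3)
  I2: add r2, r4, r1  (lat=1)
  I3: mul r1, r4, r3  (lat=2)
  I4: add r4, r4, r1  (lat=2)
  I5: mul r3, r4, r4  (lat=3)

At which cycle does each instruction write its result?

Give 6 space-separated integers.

I0 mul r1: issue@1 deps=(None,None) exec_start@1 write@2
I1 add r1: issue@2 deps=(0,None) exec_start@2 write@5
I2 add r2: issue@3 deps=(None,1) exec_start@5 write@6
I3 mul r1: issue@4 deps=(None,None) exec_start@4 write@6
I4 add r4: issue@5 deps=(None,3) exec_start@6 write@8
I5 mul r3: issue@6 deps=(4,4) exec_start@8 write@11

Answer: 2 5 6 6 8 11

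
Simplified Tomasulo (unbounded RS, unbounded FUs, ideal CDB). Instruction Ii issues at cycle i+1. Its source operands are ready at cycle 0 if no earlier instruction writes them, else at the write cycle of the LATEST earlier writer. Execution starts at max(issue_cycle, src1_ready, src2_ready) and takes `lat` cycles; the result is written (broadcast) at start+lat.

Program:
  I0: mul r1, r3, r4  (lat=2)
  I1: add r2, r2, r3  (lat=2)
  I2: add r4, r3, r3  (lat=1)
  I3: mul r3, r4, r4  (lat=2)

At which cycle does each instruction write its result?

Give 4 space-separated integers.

I0 mul r1: issue@1 deps=(None,None) exec_start@1 write@3
I1 add r2: issue@2 deps=(None,None) exec_start@2 write@4
I2 add r4: issue@3 deps=(None,None) exec_start@3 write@4
I3 mul r3: issue@4 deps=(2,2) exec_start@4 write@6

Answer: 3 4 4 6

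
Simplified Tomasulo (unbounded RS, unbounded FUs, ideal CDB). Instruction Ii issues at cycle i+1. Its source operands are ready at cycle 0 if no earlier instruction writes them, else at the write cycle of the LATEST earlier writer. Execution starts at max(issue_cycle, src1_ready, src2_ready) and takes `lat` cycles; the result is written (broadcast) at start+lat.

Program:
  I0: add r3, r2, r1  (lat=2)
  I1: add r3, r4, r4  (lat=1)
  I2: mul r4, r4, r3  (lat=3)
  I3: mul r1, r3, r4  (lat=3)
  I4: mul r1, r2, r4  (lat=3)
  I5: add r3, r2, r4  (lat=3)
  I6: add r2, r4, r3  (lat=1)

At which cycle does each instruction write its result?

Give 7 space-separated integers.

Answer: 3 3 6 9 9 9 10

Derivation:
I0 add r3: issue@1 deps=(None,None) exec_start@1 write@3
I1 add r3: issue@2 deps=(None,None) exec_start@2 write@3
I2 mul r4: issue@3 deps=(None,1) exec_start@3 write@6
I3 mul r1: issue@4 deps=(1,2) exec_start@6 write@9
I4 mul r1: issue@5 deps=(None,2) exec_start@6 write@9
I5 add r3: issue@6 deps=(None,2) exec_start@6 write@9
I6 add r2: issue@7 deps=(2,5) exec_start@9 write@10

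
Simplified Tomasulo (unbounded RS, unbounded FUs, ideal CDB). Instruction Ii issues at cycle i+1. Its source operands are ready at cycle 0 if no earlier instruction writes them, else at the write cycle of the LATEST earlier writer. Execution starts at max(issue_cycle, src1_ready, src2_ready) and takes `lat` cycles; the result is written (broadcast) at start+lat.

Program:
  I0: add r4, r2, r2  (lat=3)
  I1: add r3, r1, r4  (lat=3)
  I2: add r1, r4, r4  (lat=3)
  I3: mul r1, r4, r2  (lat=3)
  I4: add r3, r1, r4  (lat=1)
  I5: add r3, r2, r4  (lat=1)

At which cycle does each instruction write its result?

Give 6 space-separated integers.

I0 add r4: issue@1 deps=(None,None) exec_start@1 write@4
I1 add r3: issue@2 deps=(None,0) exec_start@4 write@7
I2 add r1: issue@3 deps=(0,0) exec_start@4 write@7
I3 mul r1: issue@4 deps=(0,None) exec_start@4 write@7
I4 add r3: issue@5 deps=(3,0) exec_start@7 write@8
I5 add r3: issue@6 deps=(None,0) exec_start@6 write@7

Answer: 4 7 7 7 8 7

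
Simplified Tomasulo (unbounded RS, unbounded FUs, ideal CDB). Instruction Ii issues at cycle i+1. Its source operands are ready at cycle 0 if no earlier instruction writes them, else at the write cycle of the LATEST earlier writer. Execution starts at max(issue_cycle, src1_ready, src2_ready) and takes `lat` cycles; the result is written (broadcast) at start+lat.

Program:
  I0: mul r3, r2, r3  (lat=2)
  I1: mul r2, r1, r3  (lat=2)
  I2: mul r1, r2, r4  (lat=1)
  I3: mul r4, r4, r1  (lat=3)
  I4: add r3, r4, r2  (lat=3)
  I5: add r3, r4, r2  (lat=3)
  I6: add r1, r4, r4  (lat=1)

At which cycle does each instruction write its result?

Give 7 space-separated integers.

I0 mul r3: issue@1 deps=(None,None) exec_start@1 write@3
I1 mul r2: issue@2 deps=(None,0) exec_start@3 write@5
I2 mul r1: issue@3 deps=(1,None) exec_start@5 write@6
I3 mul r4: issue@4 deps=(None,2) exec_start@6 write@9
I4 add r3: issue@5 deps=(3,1) exec_start@9 write@12
I5 add r3: issue@6 deps=(3,1) exec_start@9 write@12
I6 add r1: issue@7 deps=(3,3) exec_start@9 write@10

Answer: 3 5 6 9 12 12 10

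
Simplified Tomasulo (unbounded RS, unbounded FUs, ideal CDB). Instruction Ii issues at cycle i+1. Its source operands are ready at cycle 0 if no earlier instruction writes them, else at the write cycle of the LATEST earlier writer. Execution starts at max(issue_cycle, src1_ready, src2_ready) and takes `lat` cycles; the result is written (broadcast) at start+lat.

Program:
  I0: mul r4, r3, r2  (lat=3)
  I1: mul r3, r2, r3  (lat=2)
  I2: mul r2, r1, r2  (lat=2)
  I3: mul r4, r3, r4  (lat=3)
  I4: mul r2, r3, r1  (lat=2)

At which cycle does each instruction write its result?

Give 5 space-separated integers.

I0 mul r4: issue@1 deps=(None,None) exec_start@1 write@4
I1 mul r3: issue@2 deps=(None,None) exec_start@2 write@4
I2 mul r2: issue@3 deps=(None,None) exec_start@3 write@5
I3 mul r4: issue@4 deps=(1,0) exec_start@4 write@7
I4 mul r2: issue@5 deps=(1,None) exec_start@5 write@7

Answer: 4 4 5 7 7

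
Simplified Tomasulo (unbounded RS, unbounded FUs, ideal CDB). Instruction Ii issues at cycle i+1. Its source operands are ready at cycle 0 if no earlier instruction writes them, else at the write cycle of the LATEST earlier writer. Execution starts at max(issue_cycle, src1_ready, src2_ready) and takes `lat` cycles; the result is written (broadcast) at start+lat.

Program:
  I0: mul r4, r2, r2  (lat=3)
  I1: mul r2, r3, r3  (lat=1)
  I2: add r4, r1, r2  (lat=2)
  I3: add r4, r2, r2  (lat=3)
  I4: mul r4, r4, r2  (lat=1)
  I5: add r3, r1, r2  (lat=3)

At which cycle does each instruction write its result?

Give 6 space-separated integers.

I0 mul r4: issue@1 deps=(None,None) exec_start@1 write@4
I1 mul r2: issue@2 deps=(None,None) exec_start@2 write@3
I2 add r4: issue@3 deps=(None,1) exec_start@3 write@5
I3 add r4: issue@4 deps=(1,1) exec_start@4 write@7
I4 mul r4: issue@5 deps=(3,1) exec_start@7 write@8
I5 add r3: issue@6 deps=(None,1) exec_start@6 write@9

Answer: 4 3 5 7 8 9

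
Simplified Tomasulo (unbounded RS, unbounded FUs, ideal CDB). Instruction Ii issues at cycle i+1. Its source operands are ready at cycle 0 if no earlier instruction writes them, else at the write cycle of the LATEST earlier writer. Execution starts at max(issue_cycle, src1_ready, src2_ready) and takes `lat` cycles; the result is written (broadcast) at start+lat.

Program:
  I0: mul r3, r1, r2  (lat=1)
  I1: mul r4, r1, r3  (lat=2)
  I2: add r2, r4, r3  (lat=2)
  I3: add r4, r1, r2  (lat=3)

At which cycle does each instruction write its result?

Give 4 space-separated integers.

Answer: 2 4 6 9

Derivation:
I0 mul r3: issue@1 deps=(None,None) exec_start@1 write@2
I1 mul r4: issue@2 deps=(None,0) exec_start@2 write@4
I2 add r2: issue@3 deps=(1,0) exec_start@4 write@6
I3 add r4: issue@4 deps=(None,2) exec_start@6 write@9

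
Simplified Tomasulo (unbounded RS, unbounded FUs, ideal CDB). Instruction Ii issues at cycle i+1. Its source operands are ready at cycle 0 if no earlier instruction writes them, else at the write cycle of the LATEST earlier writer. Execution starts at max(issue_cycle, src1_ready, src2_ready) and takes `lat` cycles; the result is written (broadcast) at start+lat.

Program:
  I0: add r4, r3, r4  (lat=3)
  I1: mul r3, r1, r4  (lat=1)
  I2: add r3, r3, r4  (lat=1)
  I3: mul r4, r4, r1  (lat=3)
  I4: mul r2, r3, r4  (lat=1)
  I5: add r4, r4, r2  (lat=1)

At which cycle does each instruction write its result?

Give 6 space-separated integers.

I0 add r4: issue@1 deps=(None,None) exec_start@1 write@4
I1 mul r3: issue@2 deps=(None,0) exec_start@4 write@5
I2 add r3: issue@3 deps=(1,0) exec_start@5 write@6
I3 mul r4: issue@4 deps=(0,None) exec_start@4 write@7
I4 mul r2: issue@5 deps=(2,3) exec_start@7 write@8
I5 add r4: issue@6 deps=(3,4) exec_start@8 write@9

Answer: 4 5 6 7 8 9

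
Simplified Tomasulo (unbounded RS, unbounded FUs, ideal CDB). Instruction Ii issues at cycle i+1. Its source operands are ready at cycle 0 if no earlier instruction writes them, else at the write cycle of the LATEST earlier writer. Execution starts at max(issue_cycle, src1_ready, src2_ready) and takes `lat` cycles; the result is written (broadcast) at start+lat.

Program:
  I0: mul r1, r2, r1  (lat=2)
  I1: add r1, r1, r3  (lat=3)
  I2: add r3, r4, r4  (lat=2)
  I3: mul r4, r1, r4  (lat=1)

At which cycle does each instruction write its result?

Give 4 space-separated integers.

Answer: 3 6 5 7

Derivation:
I0 mul r1: issue@1 deps=(None,None) exec_start@1 write@3
I1 add r1: issue@2 deps=(0,None) exec_start@3 write@6
I2 add r3: issue@3 deps=(None,None) exec_start@3 write@5
I3 mul r4: issue@4 deps=(1,None) exec_start@6 write@7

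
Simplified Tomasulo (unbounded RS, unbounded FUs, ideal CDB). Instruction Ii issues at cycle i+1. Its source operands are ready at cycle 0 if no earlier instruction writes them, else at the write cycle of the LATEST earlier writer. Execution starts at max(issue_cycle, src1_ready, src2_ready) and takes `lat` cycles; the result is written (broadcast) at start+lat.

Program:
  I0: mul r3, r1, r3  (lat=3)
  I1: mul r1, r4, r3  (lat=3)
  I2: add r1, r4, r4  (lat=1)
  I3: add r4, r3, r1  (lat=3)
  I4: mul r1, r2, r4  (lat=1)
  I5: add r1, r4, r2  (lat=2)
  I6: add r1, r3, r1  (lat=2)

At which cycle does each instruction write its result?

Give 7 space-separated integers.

Answer: 4 7 4 7 8 9 11

Derivation:
I0 mul r3: issue@1 deps=(None,None) exec_start@1 write@4
I1 mul r1: issue@2 deps=(None,0) exec_start@4 write@7
I2 add r1: issue@3 deps=(None,None) exec_start@3 write@4
I3 add r4: issue@4 deps=(0,2) exec_start@4 write@7
I4 mul r1: issue@5 deps=(None,3) exec_start@7 write@8
I5 add r1: issue@6 deps=(3,None) exec_start@7 write@9
I6 add r1: issue@7 deps=(0,5) exec_start@9 write@11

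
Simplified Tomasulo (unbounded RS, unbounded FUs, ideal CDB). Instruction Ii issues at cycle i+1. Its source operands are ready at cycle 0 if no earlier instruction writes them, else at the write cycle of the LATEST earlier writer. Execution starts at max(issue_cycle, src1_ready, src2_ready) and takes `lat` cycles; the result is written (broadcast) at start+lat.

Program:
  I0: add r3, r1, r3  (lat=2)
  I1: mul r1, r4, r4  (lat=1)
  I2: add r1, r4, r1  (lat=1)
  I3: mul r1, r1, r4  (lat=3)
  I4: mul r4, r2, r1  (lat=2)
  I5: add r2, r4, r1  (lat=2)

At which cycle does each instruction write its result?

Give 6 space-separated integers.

I0 add r3: issue@1 deps=(None,None) exec_start@1 write@3
I1 mul r1: issue@2 deps=(None,None) exec_start@2 write@3
I2 add r1: issue@3 deps=(None,1) exec_start@3 write@4
I3 mul r1: issue@4 deps=(2,None) exec_start@4 write@7
I4 mul r4: issue@5 deps=(None,3) exec_start@7 write@9
I5 add r2: issue@6 deps=(4,3) exec_start@9 write@11

Answer: 3 3 4 7 9 11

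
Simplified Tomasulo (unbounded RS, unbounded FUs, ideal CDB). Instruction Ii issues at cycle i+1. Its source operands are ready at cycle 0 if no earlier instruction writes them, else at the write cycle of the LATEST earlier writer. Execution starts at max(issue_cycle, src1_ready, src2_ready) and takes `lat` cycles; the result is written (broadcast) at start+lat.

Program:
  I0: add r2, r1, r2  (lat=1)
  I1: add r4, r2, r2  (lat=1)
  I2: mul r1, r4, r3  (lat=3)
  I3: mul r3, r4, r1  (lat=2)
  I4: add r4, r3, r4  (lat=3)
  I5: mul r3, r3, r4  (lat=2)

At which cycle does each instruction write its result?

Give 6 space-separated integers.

I0 add r2: issue@1 deps=(None,None) exec_start@1 write@2
I1 add r4: issue@2 deps=(0,0) exec_start@2 write@3
I2 mul r1: issue@3 deps=(1,None) exec_start@3 write@6
I3 mul r3: issue@4 deps=(1,2) exec_start@6 write@8
I4 add r4: issue@5 deps=(3,1) exec_start@8 write@11
I5 mul r3: issue@6 deps=(3,4) exec_start@11 write@13

Answer: 2 3 6 8 11 13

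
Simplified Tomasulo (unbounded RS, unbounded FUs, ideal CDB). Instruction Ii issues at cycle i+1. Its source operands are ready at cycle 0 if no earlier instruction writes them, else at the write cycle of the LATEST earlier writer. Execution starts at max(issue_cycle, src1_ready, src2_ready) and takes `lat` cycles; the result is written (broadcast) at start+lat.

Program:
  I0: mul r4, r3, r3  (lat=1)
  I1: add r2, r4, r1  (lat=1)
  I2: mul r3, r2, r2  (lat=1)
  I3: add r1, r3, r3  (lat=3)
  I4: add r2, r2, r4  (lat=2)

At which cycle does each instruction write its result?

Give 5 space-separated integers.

I0 mul r4: issue@1 deps=(None,None) exec_start@1 write@2
I1 add r2: issue@2 deps=(0,None) exec_start@2 write@3
I2 mul r3: issue@3 deps=(1,1) exec_start@3 write@4
I3 add r1: issue@4 deps=(2,2) exec_start@4 write@7
I4 add r2: issue@5 deps=(1,0) exec_start@5 write@7

Answer: 2 3 4 7 7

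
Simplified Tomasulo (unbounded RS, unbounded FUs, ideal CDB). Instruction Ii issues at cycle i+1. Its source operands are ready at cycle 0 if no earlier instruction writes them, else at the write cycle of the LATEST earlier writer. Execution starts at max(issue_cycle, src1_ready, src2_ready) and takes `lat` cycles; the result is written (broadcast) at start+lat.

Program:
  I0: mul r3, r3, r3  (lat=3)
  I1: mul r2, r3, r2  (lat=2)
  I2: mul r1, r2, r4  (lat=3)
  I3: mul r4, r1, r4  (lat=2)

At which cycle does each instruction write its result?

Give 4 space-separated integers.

I0 mul r3: issue@1 deps=(None,None) exec_start@1 write@4
I1 mul r2: issue@2 deps=(0,None) exec_start@4 write@6
I2 mul r1: issue@3 deps=(1,None) exec_start@6 write@9
I3 mul r4: issue@4 deps=(2,None) exec_start@9 write@11

Answer: 4 6 9 11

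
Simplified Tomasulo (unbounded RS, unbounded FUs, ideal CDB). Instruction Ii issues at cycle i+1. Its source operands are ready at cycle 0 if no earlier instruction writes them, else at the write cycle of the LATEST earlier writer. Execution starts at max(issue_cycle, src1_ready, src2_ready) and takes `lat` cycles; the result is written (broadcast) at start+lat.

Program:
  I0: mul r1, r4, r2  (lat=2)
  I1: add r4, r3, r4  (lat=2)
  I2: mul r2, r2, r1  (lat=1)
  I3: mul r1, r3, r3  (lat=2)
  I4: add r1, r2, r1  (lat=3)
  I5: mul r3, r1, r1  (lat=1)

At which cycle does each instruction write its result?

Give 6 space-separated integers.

I0 mul r1: issue@1 deps=(None,None) exec_start@1 write@3
I1 add r4: issue@2 deps=(None,None) exec_start@2 write@4
I2 mul r2: issue@3 deps=(None,0) exec_start@3 write@4
I3 mul r1: issue@4 deps=(None,None) exec_start@4 write@6
I4 add r1: issue@5 deps=(2,3) exec_start@6 write@9
I5 mul r3: issue@6 deps=(4,4) exec_start@9 write@10

Answer: 3 4 4 6 9 10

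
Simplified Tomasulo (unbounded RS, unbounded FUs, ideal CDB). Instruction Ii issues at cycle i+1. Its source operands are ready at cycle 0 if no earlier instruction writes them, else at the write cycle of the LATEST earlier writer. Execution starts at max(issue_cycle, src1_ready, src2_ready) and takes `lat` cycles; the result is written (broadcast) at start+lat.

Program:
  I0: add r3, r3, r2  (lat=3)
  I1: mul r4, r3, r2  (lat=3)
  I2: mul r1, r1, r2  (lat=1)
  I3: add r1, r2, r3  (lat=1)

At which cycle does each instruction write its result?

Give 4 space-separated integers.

I0 add r3: issue@1 deps=(None,None) exec_start@1 write@4
I1 mul r4: issue@2 deps=(0,None) exec_start@4 write@7
I2 mul r1: issue@3 deps=(None,None) exec_start@3 write@4
I3 add r1: issue@4 deps=(None,0) exec_start@4 write@5

Answer: 4 7 4 5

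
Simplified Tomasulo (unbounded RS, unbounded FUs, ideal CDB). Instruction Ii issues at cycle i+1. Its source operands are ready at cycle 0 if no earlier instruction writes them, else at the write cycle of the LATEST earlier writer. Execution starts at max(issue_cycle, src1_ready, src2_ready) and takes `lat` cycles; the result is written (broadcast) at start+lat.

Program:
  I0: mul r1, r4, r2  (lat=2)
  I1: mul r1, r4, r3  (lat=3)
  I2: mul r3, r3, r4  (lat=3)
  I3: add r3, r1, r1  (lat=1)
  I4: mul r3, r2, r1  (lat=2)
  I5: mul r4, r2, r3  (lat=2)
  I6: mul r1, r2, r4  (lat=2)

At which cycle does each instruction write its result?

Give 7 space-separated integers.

Answer: 3 5 6 6 7 9 11

Derivation:
I0 mul r1: issue@1 deps=(None,None) exec_start@1 write@3
I1 mul r1: issue@2 deps=(None,None) exec_start@2 write@5
I2 mul r3: issue@3 deps=(None,None) exec_start@3 write@6
I3 add r3: issue@4 deps=(1,1) exec_start@5 write@6
I4 mul r3: issue@5 deps=(None,1) exec_start@5 write@7
I5 mul r4: issue@6 deps=(None,4) exec_start@7 write@9
I6 mul r1: issue@7 deps=(None,5) exec_start@9 write@11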